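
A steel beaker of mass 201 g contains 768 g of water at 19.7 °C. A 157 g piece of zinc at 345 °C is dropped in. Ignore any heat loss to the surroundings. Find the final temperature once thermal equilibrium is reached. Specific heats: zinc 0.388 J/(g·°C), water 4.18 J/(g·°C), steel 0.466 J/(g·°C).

Conservation of energy gives ΣQ = 0:
157*0.388*(T − 345) + 768*4.18*(T − 19.7) + 201*0.466*(T − 19.7) = 0
3364.8 T = 86103
T = 86103/3364.8 ≈ 25.59 °C

T_f ≈ 25.6 °C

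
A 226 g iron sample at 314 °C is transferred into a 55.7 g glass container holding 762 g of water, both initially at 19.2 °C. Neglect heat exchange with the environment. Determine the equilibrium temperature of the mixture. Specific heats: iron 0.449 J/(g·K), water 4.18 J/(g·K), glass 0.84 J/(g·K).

T_f ≈ 28.2 °C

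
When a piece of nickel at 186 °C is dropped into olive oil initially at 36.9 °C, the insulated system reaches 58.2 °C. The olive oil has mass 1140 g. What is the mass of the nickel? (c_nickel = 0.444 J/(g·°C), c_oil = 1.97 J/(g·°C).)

Heat lost by the nickel = heat gained by the oil:
m×0.444×(186 − 58.2) = 1140×1.97×(58.2 − 36.9)
56.74 m = 47836  ⇒  m ≈ 843 g

m ≈ 843 g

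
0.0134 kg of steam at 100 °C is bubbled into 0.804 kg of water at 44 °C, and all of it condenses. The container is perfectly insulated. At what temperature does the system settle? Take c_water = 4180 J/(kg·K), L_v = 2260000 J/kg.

T_f ≈ 53.8 °C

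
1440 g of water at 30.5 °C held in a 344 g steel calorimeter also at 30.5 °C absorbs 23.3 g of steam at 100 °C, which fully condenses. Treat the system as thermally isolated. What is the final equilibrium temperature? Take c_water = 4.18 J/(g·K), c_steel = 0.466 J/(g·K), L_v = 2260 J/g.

Conservation of energy gives ΣQ = 0:
latent heat released on condensation: 23.3×2260 = 52658
  condensed water 100 °C→T: 97.39(T − 100)
  original water: 6019.2(T − 30.5)
  steel cup: 344×0.466×(T − 30.5) = 160.3(T − 30.5)
6276.9 T = 52658 + 9739.4 + 188475 = 250872
T ≈ 39.97 °C, under the boiling point, so the assumption holds.

T_f ≈ 40.0 °C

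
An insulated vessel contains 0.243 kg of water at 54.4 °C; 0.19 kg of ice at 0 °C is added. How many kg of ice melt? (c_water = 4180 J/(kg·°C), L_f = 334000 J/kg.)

m_melted ≈ 0.165 kg

Cooling the water to 0 °C releases 0.243·4180·54.4 = 55256 J.
To melt every bit of ice: 0.19·334000 = 63460 J.
55256 J < 63460 J, so only part of the ice melts and the system sits at 0 °C.
Mass melted = 55256/334000 ≈ 0.1654 kg.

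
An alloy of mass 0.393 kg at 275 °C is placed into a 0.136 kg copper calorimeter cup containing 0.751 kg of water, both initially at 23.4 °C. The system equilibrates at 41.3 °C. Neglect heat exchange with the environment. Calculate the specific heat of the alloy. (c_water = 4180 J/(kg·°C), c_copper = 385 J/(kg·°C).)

c ≈ 622 J/(kg·°C)

Heat gained plus heat lost sum to zero:
0.393×c×(41.3 − 275) + 0.751×4180×(41.3 − 23.4) + 0.136×385×(41.3 − 23.4) = 0
-91.84 c = -57129
c = -57129/-91.84 ≈ 622 J/(kg·°C)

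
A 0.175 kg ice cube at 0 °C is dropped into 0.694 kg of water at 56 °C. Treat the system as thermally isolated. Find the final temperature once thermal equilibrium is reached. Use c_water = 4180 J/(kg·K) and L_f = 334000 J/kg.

T_f ≈ 28.6 °C

Energy conservation, ΣQ = 0:
fusion: m_ice L_f = 0.175×334000 = 58450; warm the meltwater: 731.5 T; water cools: 0.694×4180×(T − 56) = 2900.9(T − 56)
3632.4 T = 162452 − 58450 = 104002
T ≈ 28.63 °C (positive, so assuming full melt was valid).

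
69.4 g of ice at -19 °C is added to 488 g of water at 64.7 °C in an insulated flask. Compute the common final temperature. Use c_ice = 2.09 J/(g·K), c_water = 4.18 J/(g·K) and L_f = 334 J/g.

Net heat exchanged in the isolated system is zero:
ice -19→0 °C: 69.4×2.09×19 = 2755.9
  latent heat to melt: 69.4×334 = 23180
  meltwater 0→T: 69.4×4.18×T = 290.09 T
  water: 2039.8(T − 64.7)
2329.9 T = 131978 − 25935 = 106042
T ≈ 45.51 °C (positive, so assuming full melt was valid).

T_f ≈ 45.5 °C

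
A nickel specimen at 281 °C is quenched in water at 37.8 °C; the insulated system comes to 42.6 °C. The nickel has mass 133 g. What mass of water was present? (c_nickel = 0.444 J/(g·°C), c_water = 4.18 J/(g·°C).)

m ≈ 702 g

Energy conservation, ΣQ = 0:
133·0.444·(42.6 − 281) + m·4.18·(42.6 − 37.8) = 0
20.06 m = 14078
m = 14078/20.06 ≈ 701.7 g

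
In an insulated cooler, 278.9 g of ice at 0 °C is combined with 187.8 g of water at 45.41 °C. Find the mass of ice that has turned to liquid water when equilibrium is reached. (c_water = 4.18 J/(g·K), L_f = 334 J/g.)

m_melted ≈ 107 g

Water can give up m c ΔT = 187.8·4.18·45.41 = 35647 J before reaching 0 °C.
Fully melting the ice requires m_ice L_f = 278.9·334 = 93153 J.
That's not enough to melt it all — equilibrium is at 0 °C with ice remaining.
m_melted·334 = 35647  ⇒  m_melted ≈ 106.7 g.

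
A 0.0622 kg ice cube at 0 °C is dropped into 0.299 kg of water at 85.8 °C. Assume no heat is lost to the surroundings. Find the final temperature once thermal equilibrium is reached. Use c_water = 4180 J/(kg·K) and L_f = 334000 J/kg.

T_f ≈ 57.3 °C

Let T be the final temperature. ΣQ_i = 0:
latent heat to melt: 0.0622×334000 = 20775; warm the meltwater: 260 T; water: 1249.8(T − 85.8)
1509.8 T = 107235 − 20775 = 86460
T ≈ 57.27 °C. Since T > 0 °C, the all-ice-melts assumption holds.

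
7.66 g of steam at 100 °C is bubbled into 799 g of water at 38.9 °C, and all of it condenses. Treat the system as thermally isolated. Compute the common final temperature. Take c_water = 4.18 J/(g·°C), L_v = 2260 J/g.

T_f ≈ 44.6 °C

Conservation of energy gives ΣQ = 0:
condense steam: −7.66·2260 = −17312; condensate cools 100→T: 7.66·4.18·(T − 100) = 32.02(T − 100); water warms: 799·4.18·(T − 38.9) = 3339.8(T − 38.9)
3371.8 T = 17312 + 3201.9 + 129919 = 150432
T ≈ 44.61 °C (< 100 °C, so full condensation is consistent).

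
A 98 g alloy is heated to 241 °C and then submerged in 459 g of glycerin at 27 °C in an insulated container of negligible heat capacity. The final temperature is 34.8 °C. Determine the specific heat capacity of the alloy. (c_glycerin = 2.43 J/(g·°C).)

Net heat exchanged in the isolated system is zero:
98·c·(34.8 − 241) + 459·2.43·(34.8 − 27) = 0
-20208 c = -8699.9
c = -8699.9/-20208 ≈ 0.4305 J/(g·°C)

c ≈ 0.431 J/(g·°C)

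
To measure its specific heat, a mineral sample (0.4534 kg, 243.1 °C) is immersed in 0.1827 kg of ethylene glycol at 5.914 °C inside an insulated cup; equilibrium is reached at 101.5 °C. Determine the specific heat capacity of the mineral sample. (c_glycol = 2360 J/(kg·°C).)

c ≈ 642 J/(kg·°C)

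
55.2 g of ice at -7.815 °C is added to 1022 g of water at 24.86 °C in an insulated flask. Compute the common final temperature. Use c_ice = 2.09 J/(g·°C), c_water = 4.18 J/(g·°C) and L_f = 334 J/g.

T_f ≈ 19.3 °C

Heat gained plus heat lost sum to zero:
ice -7.815→0 °C: 55.2×2.09×7.815 = 901.6; latent heat to melt: 55.2×334 = 18437; warm the meltwater: 230.74 T; water: 4272(T − 24.86)
4502.7 T = 106201 − 19338 = 86863
T ≈ 19.29 °C. Since T > 0 °C, the all-ice-melts assumption holds.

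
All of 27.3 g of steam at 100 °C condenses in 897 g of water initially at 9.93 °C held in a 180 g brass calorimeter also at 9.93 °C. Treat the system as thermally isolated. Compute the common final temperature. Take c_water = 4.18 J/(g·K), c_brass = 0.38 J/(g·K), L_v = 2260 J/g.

T_f ≈ 28.2 °C

Taking heat into each body as positive, Σ m c ΔT = 0:
latent heat released on condensation: 27.3×2260 = 61698; condensed water 100 °C→T: 114.11(T − 100); water warms: 897×4.18×(T − 9.93) = 3749.5(T − 9.93); cup: 68.4(T − 9.93)
3932 T = 61698 + 11411 + 37911 = 111021
T ≈ 28.24 °C — below 100 °C, confirming all the steam condensed.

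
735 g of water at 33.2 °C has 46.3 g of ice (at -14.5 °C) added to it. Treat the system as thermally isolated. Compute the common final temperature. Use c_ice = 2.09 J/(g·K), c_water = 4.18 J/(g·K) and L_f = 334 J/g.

T_f ≈ 26.1 °C

Taking heat into each body as positive, Σ m c ΔT = 0:
warm ice to 0 °C: 46.3·2.09·(0 − (-14.5)) = 1403.1; melt ice: 46.3·334 = 15464; warm the meltwater: 193.53 T; water cools: 735·4.18·(T − 33.2) = 3072.3(T − 33.2)
3265.8 T = 102000 − 16867 = 85133
T ≈ 26.07 °C (positive, so assuming full melt was valid).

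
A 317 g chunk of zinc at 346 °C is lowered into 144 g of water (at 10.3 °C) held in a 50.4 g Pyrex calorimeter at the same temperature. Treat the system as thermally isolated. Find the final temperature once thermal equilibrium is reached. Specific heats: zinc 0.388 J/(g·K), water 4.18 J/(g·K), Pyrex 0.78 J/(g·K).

Conservation of energy gives ΣQ = 0:
317·0.388·(T − 346) + 144·4.18·(T − 10.3) + 50.4·0.78·(T − 10.3) = 0
123(T − 346) + 601.92(T − 10.3) + 39.31(T − 10.3) = 0
(123 + 601.92 + 39.31) T = 123·346 + 601.92·10.3 + 39.31·10.3
T = 49161/764.23 ≈ 64.33 °C

T_f ≈ 64.3 °C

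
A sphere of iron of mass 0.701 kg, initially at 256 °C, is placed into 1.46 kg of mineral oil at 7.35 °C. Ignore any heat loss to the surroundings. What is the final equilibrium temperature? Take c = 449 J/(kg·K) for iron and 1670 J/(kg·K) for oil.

T_f ≈ 35.8 °C

Heat gained plus heat lost sum to zero:
0.701×449×(T − 256) + 1.46×1670×(T − 7.35) = 0
314.75(T − 256) + 2438.2(T − 7.35) = 0
2752.9 T = 98497
T = 98497/2752.9 ≈ 35.78 °C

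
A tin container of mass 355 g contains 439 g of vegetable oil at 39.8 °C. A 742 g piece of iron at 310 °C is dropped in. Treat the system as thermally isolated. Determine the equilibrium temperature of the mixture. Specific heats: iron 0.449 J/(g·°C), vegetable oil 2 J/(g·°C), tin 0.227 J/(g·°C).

T_f ≈ 109.5 °C

Let T be the final temperature. ΣQ_i = 0:
742*0.449*(T − 310) + 439*2*(T − 39.8) + 355*0.227*(T − 39.8) = 0
(333.16 + 878 + 80.59) T = 333.16*310 + 878*39.8 + 80.59*39.8
T = 141431 / 1291.7 = 109 °C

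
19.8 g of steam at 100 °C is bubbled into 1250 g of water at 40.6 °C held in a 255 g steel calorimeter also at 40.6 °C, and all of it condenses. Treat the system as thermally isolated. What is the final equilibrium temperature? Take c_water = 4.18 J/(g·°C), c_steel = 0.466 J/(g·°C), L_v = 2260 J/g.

Sum of m c ΔT and latent-heat terms is zero:
latent heat released on condensation: 19.8×2260 = 44748; condensed water 100 °C→T: 82.76(T − 100); original water: 5225(T − 40.6); steel cup: 255×0.466×(T − 40.6) = 118.83(T − 40.6)
5426.6 T = 44748 + 8276.4 + 216959 = 269984
T ≈ 49.75 °C — below 100 °C, confirming all the steam condensed.

T_f ≈ 49.8 °C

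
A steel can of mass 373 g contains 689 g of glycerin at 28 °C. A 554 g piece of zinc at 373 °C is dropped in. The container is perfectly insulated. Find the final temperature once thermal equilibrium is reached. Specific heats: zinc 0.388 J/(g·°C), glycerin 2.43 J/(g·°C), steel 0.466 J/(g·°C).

Heat gained plus heat lost sum to zero:
554*0.388*(T − 373) + 689*2.43*(T − 28) + 373*0.466*(T − 28) = 0
214.95(T − 373) + 1674.3(T − 28) + 173.82(T − 28) = 0
2063 T = 131924
T = 131924 / 2063 = 63.9 °C

T_f ≈ 63.9 °C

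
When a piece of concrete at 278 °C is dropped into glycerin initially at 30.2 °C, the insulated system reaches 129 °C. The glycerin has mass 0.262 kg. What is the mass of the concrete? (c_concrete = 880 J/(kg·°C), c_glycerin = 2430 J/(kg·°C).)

m ≈ 0.48 kg

|Q_concrete| = |Q_glycerin|:
m·880·(278 − 129) = 0.262·2430·(129 − 30.2)
131120 m = 62902  ⇒  m ≈ 0.4797 kg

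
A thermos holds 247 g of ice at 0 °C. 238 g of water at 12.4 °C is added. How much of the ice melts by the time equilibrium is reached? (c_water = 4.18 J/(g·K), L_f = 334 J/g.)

m_melted ≈ 36.9 g

Heat available from the water dropping to 0 °C: 238×4.18×12.4 = 12336 J.
Fully melting the ice requires m_ice L_f = 247×334 = 82498 J.
Since 12336 < 82498 J, not all the ice melts; equilibrium is at 0 °C.
Mass melted = 12336/334 ≈ 36.93 g.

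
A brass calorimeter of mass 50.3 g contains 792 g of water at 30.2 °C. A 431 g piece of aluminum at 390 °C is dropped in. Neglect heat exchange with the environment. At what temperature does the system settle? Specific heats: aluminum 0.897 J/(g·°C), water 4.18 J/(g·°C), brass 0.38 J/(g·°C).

T_f is the heat-capacity-weighted average of the initial temperatures:
T_f = (386.61*390 + 3310.6*30.2 + 19.11*30.2) / (386.61 + 3310.6 + 19.11)
    = 251333 / 3716.3 ≈ 67.63 °C

T_f ≈ 67.6 °C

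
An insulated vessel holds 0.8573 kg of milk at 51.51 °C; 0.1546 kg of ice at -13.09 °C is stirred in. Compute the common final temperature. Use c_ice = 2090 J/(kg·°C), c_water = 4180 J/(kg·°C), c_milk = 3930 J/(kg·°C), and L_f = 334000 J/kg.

T_f ≈ 29.3 °C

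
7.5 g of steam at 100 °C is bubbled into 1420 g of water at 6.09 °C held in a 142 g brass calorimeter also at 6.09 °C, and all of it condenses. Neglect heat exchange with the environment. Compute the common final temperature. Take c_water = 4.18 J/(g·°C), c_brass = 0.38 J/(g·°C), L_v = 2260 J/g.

Conservation of energy gives ΣQ = 0:
condense steam: −7.5×2260 = −16950; condensed water 100 °C→T: 31.35(T − 100); original water: 5935.6(T − 6.09); cup: 53.96(T − 6.09)
6020.9 T = 16950 + 3135 + 36476 = 56561
T ≈ 9.39 °C (< 100 °C, so full condensation is consistent).

T_f ≈ 9.4 °C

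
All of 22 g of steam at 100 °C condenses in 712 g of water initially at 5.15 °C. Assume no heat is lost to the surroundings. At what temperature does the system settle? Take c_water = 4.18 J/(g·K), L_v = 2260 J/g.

Taking heat into each body as positive, Σ m c ΔT = 0:
condense steam: −22·2260 = −49720
  condensed water 100 °C→T: 91.96(T − 100)
  original water: 2976.2(T − 5.15)
3068.1 T = 49720 + 9196 + 15327 = 74243
T ≈ 24.20 °C, under the boiling point, so the assumption holds.

T_f ≈ 24.2 °C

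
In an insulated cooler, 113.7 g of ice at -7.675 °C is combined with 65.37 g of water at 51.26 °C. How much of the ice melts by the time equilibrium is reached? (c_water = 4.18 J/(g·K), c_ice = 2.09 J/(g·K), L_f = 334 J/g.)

m_melted ≈ 36.5 g

Cooling the water to 0 °C releases 65.37×4.18×51.26 = 14007 J.
Of that, 113.7×2.09×7.675 = 1823.8 J goes to bring the ice to 0 °C, leaving 12183 J.
To melt every bit of ice: 113.7×334 = 37976 J.
Since 12183 < 37976 J, not all the ice melts; equilibrium is at 0 °C.
m_melt = 12183 / L_f = 36.48 g.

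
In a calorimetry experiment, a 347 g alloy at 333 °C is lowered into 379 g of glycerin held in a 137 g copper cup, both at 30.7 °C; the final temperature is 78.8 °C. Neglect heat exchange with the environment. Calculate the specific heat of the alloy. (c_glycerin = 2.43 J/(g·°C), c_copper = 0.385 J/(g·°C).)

c ≈ 0.531 J/(g·°C)

Net heat exchanged in the isolated system is zero:
347·c·(78.8 − 333) + 379·2.43·(78.8 − 30.7) + 137·0.385·(78.8 − 30.7) = 0
-88207 c = -46836
c = -46836/-88207 ≈ 0.531 J/(g·°C)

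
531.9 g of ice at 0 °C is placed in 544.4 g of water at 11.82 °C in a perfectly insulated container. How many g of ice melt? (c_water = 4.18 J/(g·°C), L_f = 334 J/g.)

m_melted ≈ 80.5 g

Cooling the water to 0 °C releases 544.4×4.18×11.82 = 26897 J.
To melt every bit of ice: 531.9×334 = 177655 J.
That's not enough to melt it all — equilibrium is at 0 °C with ice remaining.
Mass melted = 26897/334 ≈ 80.53 g.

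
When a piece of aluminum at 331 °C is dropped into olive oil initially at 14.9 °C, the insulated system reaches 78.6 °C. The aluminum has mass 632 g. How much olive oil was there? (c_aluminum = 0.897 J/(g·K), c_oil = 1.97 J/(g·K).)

m ≈ 1140 g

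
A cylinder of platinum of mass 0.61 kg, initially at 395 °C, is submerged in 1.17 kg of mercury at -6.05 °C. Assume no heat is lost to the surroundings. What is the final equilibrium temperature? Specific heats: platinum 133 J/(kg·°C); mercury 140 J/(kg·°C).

T_f ≈ 126.8 °C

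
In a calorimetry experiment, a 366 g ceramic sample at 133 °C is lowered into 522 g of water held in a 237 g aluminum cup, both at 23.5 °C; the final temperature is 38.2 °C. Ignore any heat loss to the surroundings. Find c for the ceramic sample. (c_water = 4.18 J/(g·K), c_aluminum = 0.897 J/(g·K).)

c ≈ 1.01 J/(g·K)

Setting the total heat transfer to zero:
366×c×(38.2 − 133) + 522×4.18×(38.2 − 23.5) + 237×0.897×(38.2 − 23.5) = 0
-34697 c = -35200
c = -35200/-34697 ≈ 1.014 J/(g·K)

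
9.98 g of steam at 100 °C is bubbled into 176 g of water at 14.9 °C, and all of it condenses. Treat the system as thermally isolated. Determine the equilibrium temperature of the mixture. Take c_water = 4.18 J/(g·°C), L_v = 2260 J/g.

Sum of m c ΔT and latent-heat terms is zero:
latent heat released on condensation: 9.98×2260 = 22555
  condensate cools 100→T: 9.98×4.18×(T − 100) = 41.72(T − 100)
  original water: 735.68(T − 14.9)
777.4 T = 22555 + 4171.6 + 10962 = 37688
T ≈ 48.48 °C (< 100 °C, so full condensation is consistent).

T_f ≈ 48.5 °C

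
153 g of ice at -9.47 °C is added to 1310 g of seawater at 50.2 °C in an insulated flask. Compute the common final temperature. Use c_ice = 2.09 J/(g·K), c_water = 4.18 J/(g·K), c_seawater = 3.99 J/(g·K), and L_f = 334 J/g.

T_f ≈ 35.5 °C

Energy conservation, ΣQ = 0:
ice -9.47→0 °C: 153×2.09×9.47 = 3028.2; melt ice: 153×334 = 51102; warm the meltwater: 639.54 T; seawater cools: 1310×3.99×(T − 50.2) = 5226.9(T − 50.2)
5866.4 T = 262390 − 54130 = 208260
T ≈ 35.50 °C. Since T > 0 °C, the all-ice-melts assumption holds.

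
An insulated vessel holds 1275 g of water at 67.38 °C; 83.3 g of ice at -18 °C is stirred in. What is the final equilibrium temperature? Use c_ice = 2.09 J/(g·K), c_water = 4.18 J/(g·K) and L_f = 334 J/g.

T_f ≈ 57.8 °C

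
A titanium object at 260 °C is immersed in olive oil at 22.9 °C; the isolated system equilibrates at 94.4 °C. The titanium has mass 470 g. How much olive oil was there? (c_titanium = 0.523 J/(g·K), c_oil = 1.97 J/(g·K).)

Net heat exchanged in the isolated system is zero:
470·0.523·(94.4 − 260) + m·1.97·(94.4 − 22.9) = 0
140.85 m = 40706
m = 40706/140.85 ≈ 289 g

m ≈ 289 g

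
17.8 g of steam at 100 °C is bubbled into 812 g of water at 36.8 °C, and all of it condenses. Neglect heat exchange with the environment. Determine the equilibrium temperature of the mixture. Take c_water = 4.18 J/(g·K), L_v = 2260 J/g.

Energy balance with sensible and latent terms:
latent heat released on condensation: 17.8·2260 = 40228; condensed water 100 °C→T: 74.4(T − 100); water warms: 812·4.18·(T − 36.8) = 3394.2(T − 36.8)
3468.6 T = 40228 + 7440.4 + 124905 = 172573
T ≈ 49.75 °C — below 100 °C, confirming all the steam condensed.

T_f ≈ 49.8 °C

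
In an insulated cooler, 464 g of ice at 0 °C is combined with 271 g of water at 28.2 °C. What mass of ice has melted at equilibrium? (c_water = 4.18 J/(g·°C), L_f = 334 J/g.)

m_melted ≈ 95.6 g

Water can give up m c ΔT = 271·4.18·28.2 = 31944 J before reaching 0 °C.
To melt every bit of ice: 464·334 = 154976 J.
Since 31944 < 154976 J, not all the ice melts; equilibrium is at 0 °C.
m_melt = 31944 / L_f = 95.64 g.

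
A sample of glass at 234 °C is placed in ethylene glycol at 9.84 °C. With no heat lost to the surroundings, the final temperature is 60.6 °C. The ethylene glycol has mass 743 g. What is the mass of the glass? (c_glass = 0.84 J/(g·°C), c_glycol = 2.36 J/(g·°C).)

m ≈ 611 g

|Q_glass| = |Q_glycol|:
m·0.84·(234 − 60.6) = 743·2.36·(60.6 − 9.84)
145.66 m = 89007  ⇒  m ≈ 611.1 g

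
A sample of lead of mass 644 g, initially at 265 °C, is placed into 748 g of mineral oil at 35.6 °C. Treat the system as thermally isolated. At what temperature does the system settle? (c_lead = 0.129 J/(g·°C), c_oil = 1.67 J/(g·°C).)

T_f ≈ 49.9 °C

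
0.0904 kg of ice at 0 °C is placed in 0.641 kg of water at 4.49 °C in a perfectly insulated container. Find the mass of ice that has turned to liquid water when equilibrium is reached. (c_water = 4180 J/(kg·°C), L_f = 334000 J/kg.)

m_melted ≈ 0.036 kg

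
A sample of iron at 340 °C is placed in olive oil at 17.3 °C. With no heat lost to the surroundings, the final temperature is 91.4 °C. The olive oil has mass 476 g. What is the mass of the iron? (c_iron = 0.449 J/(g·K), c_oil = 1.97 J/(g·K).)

m ≈ 623 g

|Q_iron| = |Q_oil|:
m×0.449×(340 − 91.4) = 476×1.97×(91.4 − 17.3)
111.62 m = 69485  ⇒  m ≈ 622.5 g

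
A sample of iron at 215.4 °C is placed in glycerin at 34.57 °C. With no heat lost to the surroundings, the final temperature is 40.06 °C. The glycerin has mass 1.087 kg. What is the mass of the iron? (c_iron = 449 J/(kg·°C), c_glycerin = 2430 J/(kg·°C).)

|Q_iron| = |Q_glycerin|:
m×449×(215.4 − 40.06) = 1.087×2430×(40.06 − 34.57)
78728 m = 14501  ⇒  m ≈ 0.1842 kg

m ≈ 0.184 kg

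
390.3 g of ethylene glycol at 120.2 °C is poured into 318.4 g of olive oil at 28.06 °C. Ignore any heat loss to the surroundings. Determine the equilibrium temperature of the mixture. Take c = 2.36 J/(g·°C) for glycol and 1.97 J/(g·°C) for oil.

T_f ≈ 82.9 °C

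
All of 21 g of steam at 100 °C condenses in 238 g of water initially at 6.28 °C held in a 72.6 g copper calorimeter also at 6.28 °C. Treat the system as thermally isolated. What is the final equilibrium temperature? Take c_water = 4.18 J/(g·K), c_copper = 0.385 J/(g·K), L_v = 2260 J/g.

Let T be the final temperature. ΣQ_i = 0:
condense steam: −21×2260 = −47460; condensed water 100 °C→T: 87.78(T − 100); water warms: 238×4.18×(T − 6.28) = 994.84(T − 6.28); copper cup: 72.6×0.385×(T − 6.28) = 27.95(T − 6.28)
1110.6 T = 47460 + 8778 + 6423.1 = 62661
T ≈ 56.42 °C (< 100 °C, so full condensation is consistent).

T_f ≈ 56.4 °C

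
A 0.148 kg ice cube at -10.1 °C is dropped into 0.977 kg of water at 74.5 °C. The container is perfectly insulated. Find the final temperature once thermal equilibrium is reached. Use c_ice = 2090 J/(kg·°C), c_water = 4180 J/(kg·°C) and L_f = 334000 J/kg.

T_f ≈ 53.5 °C

Conservation of energy gives ΣQ = 0:
ice -10.1→0 °C: 0.148·2090·10.1 = 3124.1
  latent heat to melt: 0.148·334000 = 49432
  warm the meltwater: 618.64 T
  water: 4083.9(T − 74.5)
4702.5 T = 304248 − 52556 = 251691
T ≈ 53.52 °C. Since T > 0 °C, the all-ice-melts assumption holds.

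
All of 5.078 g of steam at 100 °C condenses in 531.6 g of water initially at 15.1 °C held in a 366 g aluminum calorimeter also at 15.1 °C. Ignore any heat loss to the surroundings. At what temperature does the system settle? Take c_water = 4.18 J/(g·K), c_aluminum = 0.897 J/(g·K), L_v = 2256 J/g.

T_f ≈ 20.3 °C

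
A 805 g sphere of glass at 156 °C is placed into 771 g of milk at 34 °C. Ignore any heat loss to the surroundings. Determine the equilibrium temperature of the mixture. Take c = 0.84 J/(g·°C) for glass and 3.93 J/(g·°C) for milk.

T_f ≈ 56.3 °C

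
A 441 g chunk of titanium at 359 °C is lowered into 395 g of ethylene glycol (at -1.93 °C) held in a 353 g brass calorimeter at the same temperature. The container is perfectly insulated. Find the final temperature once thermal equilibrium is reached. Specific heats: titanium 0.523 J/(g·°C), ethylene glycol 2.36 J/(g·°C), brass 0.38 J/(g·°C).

Setting the total heat transfer to zero:
441*0.523*(T − 359) + 395*2.36*(T − (-1.93)) + 353*0.38*(T − (-1.93)) = 0
230.64(T − 359) + 932.2(T − (-1.93)) + 134.14(T − (-1.93)) = 0
(230.64 + 932.2 + 134.14) T = 230.64*359 + 932.2*(-1.93) + 134.14*(-1.93)
T ≈ 62.25 °C

T_f ≈ 62.3 °C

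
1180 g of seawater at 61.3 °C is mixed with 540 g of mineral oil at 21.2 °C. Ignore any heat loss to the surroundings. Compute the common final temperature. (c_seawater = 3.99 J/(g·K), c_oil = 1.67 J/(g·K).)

Heat gained plus heat lost sum to zero:
1180×3.99×(T − 61.3) + 540×1.67×(T − 21.2) = 0
4708.2(T − 61.3) + 901.8(T − 21.2) = 0
(4708.2 + 901.8) T = 4708.2×61.3 + 901.8×21.2
T = 307731/5610 ≈ 54.85 °C

T_f ≈ 54.9 °C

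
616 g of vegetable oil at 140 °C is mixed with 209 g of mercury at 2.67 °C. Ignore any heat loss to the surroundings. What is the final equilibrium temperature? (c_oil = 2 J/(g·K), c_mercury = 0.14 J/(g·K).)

T_f is the heat-capacity-weighted average of the initial temperatures:
T_f = (1232×140 + 29.26×2.67) / (1232 + 29.26)
    = 172558 / 1261.3 ≈ 136.81 °C

T_f ≈ 136.8 °C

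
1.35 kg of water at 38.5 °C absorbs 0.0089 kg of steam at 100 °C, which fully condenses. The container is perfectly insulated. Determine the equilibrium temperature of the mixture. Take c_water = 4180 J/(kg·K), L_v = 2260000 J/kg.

T_f ≈ 42.4 °C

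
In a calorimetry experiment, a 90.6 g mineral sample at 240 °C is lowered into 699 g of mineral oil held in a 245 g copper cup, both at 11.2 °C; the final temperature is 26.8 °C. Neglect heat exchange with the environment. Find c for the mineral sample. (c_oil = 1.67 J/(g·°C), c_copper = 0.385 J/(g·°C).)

Setting the total heat transfer to zero:
90.6×c×(26.8 − 240) + 699×1.67×(26.8 − 11.2) + 245×0.385×(26.8 − 11.2) = 0
-19316 c = -19682
c = -19682/-19316 ≈ 1.019 J/(g·°C)

c ≈ 1.02 J/(g·°C)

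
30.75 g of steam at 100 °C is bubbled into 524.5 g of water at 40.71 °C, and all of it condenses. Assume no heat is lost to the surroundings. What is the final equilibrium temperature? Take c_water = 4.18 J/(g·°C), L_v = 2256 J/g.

T_f ≈ 73.9 °C

Taking heat into each body as positive, Σ m c ΔT = 0:
condense steam: −30.75·2256 = −69372
  condensate cools 100→T: 30.75·4.18·(T − 100) = 128.53(T − 100)
  water warms: 524.5·4.18·(T − 40.71) = 2192.4(T − 40.71)
2320.9 T = 69372 + 12854 + 89253 = 171479
T ≈ 73.88 °C, under the boiling point, so the assumption holds.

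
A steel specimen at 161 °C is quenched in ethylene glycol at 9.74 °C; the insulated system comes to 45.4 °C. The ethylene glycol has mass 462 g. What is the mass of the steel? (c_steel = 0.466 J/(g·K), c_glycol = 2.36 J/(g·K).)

m ≈ 722 g

Net heat exchanged in the isolated system is zero:
m×0.466×(45.4 − 161) + 462×2.36×(45.4 − 9.74) = 0
-53.87 m = -38881
m = -38881/-53.87 ≈ 721.8 g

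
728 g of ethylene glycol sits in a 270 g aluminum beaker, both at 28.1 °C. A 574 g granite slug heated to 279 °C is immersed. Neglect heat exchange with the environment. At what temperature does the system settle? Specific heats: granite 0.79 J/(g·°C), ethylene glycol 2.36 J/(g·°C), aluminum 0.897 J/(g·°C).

T_f ≈ 75.2 °C

Energy conservation, ΣQ = 0:
574*0.79*(T − 279) + 728*2.36*(T − 28.1) + 270*0.897*(T − 28.1) = 0
2413.7 T = 181599
T ≈ 75.24 °C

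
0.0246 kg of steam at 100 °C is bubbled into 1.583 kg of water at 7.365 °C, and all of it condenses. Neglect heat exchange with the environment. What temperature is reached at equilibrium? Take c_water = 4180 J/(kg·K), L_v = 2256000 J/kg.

Let T be the final temperature. ΣQ_i = 0:
steam→water at 100 °C releases m L_v = 0.0246×2256000 = 55498; condensate cools 100→T: 0.0246×4180×(T − 100) = 102.83(T − 100); water warms: 1.583×4180×(T − 7.365) = 6616.9(T − 7.365)
6719.8 T = 55498 + 10283 + 48734 = 114514
T ≈ 17.04 °C — below 100 °C, confirming all the steam condensed.

T_f ≈ 17.0 °C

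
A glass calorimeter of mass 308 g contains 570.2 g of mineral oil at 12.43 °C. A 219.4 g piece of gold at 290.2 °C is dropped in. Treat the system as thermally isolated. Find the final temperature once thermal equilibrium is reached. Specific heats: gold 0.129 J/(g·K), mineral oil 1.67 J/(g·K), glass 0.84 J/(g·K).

Net heat exchanged in the isolated system is zero:
219.4×0.129×(T − 290.2) + 570.2×1.67×(T − 12.43) + 308×0.84×(T − 12.43) = 0
28.3(T − 290.2) + 952.23(T − 12.43) + 258.72(T − 12.43) = 0
(28.3 + 952.23 + 258.72) T = 28.3×290.2 + 952.23×12.43 + 258.72×12.43
T = 23266/1239.3 ≈ 18.77 °C

T_f ≈ 18.8 °C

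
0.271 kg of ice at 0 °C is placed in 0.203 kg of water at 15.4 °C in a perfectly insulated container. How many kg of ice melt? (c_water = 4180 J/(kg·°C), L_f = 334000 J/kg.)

m_melted ≈ 0.0391 kg

Water can give up m c ΔT = 0.203·4180·15.4 = 13068 J before reaching 0 °C.
To melt every bit of ice: 0.271·334000 = 90514 J.
Since 13068 < 90514 J, not all the ice melts; equilibrium is at 0 °C.
Mass melted = 13068/334000 ≈ 0.03912 kg.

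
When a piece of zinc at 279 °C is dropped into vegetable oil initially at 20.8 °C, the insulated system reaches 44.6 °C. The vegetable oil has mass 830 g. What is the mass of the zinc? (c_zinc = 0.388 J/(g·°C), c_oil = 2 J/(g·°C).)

m ≈ 434 g

Let T be the final temperature. ΣQ_i = 0:
m·0.388·(44.6 − 279) + 830·2·(44.6 − 20.8) = 0
-90.95 m = -39508
m = -39508/-90.95 ≈ 434.4 g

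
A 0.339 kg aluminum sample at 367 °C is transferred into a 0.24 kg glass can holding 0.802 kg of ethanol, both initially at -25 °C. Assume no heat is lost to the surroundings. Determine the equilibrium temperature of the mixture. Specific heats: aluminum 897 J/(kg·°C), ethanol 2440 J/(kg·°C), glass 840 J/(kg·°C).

T_f ≈ 23.4 °C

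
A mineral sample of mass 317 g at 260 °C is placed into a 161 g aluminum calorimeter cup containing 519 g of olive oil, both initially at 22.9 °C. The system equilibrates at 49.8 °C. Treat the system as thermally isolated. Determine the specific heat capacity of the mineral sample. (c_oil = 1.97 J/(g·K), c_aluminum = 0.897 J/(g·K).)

c ≈ 0.471 J/(g·K)

Let T be the final temperature. ΣQ_i = 0:
317×c×(49.8 − 260) + 519×1.97×(49.8 − 22.9) + 161×0.897×(49.8 − 22.9) = 0
-66633 c = -31388
c = -31388/-66633 ≈ 0.4711 J/(g·K)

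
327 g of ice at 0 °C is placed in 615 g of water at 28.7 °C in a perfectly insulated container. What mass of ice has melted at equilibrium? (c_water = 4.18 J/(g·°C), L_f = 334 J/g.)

m_melted ≈ 221 g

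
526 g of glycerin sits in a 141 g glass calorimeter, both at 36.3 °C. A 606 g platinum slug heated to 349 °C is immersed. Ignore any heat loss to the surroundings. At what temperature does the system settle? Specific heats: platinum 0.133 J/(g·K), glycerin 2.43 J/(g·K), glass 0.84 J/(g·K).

T_f ≈ 53.4 °C

T_f is the heat-capacity-weighted average of the initial temperatures:
T_f = (80.6*349 + 1278.2*36.3 + 118.44*36.3) / (80.6 + 1278.2 + 118.44)
    = 78826 / 1477.2 ≈ 53.36 °C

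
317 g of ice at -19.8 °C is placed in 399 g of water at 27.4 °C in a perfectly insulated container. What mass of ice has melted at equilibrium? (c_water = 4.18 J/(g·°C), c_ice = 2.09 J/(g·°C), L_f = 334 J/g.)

m_melted ≈ 97.5 g

Cooling the water to 0 °C releases 399×4.18×27.4 = 45698 J.
Warming the ice to 0 °C takes 317×2.09×19.8 = 13118 J, leaving 32580 J for melting.
Melting all 317 g of ice would need 317×334 = 105878 J.
32580 J < 105878 J, so only part of the ice melts and the system sits at 0 °C.
m_melted×334 = 32580  ⇒  m_melted ≈ 97.55 g.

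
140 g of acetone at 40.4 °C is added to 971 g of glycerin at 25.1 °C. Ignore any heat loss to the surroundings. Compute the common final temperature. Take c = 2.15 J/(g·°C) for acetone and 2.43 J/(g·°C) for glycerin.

T_f ≈ 26.8 °C

T_f is the heat-capacity-weighted average of the initial temperatures:
T_f = (301·40.4 + 2359.5·25.1) / (301 + 2359.5)
    = 71385 / 2660.5 ≈ 26.83 °C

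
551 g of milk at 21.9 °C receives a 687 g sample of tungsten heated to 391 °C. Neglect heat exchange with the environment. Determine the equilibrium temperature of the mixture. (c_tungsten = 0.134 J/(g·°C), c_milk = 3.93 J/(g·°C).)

Heat gained plus heat lost sum to zero:
687*0.134*(T − 391) + 551*3.93*(T − 21.9) = 0
(92.06 + 2165.4) T = 92.06*391 + 2165.4*21.9
T = 83418/2257.5 ≈ 36.95 °C

T_f ≈ 37.0 °C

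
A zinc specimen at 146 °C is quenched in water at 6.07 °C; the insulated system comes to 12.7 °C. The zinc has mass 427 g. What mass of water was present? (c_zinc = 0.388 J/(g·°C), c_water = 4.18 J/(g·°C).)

Net heat exchanged in the isolated system is zero:
427×0.388×(12.7 − 146) + m×4.18×(12.7 − 6.07) = 0
27.71 m = 22085
m = 22085/27.71 ≈ 796.9 g

m ≈ 797 g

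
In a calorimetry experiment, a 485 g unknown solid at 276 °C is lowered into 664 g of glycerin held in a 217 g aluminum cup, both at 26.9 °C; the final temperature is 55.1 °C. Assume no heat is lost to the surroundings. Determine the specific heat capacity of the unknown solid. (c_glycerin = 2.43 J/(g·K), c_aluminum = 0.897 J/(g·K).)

c ≈ 0.476 J/(g·K)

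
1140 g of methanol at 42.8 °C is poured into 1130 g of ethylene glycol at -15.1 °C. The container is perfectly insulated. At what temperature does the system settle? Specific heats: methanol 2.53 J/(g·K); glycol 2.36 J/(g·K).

Set heat shed by the hot body equal to heat absorbed by the cold body:
1140×2.53×(42.8 − T) = 1130×2.36×(T − (-15.1))
2884.2(42.8 − T) = 2666.8(T − (-15.1))
5551 T = 83175  ⇒  T ≈ 14.98 °C

T_f ≈ 15.0 °C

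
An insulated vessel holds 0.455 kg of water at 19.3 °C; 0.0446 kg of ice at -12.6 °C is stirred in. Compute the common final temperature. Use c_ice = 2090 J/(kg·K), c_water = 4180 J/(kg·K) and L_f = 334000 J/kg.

Taking heat into each body as positive, Σ m c ΔT = 0:
ice -12.6→0 °C: 0.0446×2090×12.6 = 1174.5; fusion: m_ice L_f = 0.0446×334000 = 14896; warm the meltwater: 186.43 T; water cools: 0.455×4180×(T − 19.3) = 1901.9(T − 19.3)
2088.3 T = 36707 − 16071 = 20636
T ≈ 9.88 °C — above 0 °C, consistent with complete melting.

T_f ≈ 9.9 °C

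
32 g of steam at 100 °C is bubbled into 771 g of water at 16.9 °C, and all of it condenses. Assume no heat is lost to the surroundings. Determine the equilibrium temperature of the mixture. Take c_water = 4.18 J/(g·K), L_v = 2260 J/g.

Heat gained plus heat lost sum to zero:
latent heat released on condensation: 32×2260 = 72320
  condensate cools 100→T: 32×4.18×(T − 100) = 133.76(T − 100)
  original water: 3222.8(T − 16.9)
3356.5 T = 72320 + 13376 + 54465 = 140161
T ≈ 41.76 °C (< 100 °C, so full condensation is consistent).

T_f ≈ 41.8 °C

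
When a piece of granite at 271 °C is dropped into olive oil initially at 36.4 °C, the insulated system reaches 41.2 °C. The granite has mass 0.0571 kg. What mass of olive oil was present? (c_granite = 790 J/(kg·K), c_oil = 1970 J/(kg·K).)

m ≈ 1.1 kg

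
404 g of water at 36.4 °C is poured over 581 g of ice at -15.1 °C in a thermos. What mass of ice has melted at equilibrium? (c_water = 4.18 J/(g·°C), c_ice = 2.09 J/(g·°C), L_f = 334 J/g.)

m_melted ≈ 129 g

Heat available from the water dropping to 0 °C: 404×4.18×36.4 = 61469 J.
Of that, 581×2.09×15.1 = 18336 J goes to bring the ice to 0 °C, leaving 43134 J.
To melt every bit of ice: 581×334 = 194054 J.
Since 43134 < 194054 J, not all the ice melts; equilibrium is at 0 °C.
m_melt = 43134 / L_f = 129.1 g.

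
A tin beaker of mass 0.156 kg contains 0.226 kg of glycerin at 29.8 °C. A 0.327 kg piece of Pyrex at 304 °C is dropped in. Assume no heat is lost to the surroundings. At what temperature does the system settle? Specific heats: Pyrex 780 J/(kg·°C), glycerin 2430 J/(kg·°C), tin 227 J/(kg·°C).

T_f ≈ 113.1 °C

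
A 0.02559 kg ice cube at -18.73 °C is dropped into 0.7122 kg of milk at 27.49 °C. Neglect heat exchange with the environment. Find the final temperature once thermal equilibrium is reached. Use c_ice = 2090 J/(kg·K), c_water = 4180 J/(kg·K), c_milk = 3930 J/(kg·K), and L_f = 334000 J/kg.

Taking heat into each body as positive, Σ m c ΔT = 0:
ice -18.73→0 °C: 0.02559×2090×18.73 = 1001.7
  melt ice: 0.02559×334000 = 8547.1
  meltwater 0→T: 0.02559×4180×T = 106.97 T
  milk: 2798.9(T − 27.49)
2905.9 T = 76943 − 9548.8 = 67394
T ≈ 23.19 °C. Since T > 0 °C, the all-ice-melts assumption holds.

T_f ≈ 23.2 °C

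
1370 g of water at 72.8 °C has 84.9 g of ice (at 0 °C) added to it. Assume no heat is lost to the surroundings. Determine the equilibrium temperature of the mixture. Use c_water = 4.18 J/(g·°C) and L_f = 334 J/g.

Heat gained plus heat lost sum to zero:
melt ice: 84.9·334 = 28357
  warm the meltwater: 354.88 T
  water cools: 1370·4.18·(T − 72.8) = 5726.6(T − 72.8)
6081.5 T = 416896 − 28357 = 388540
T ≈ 63.89 °C — above 0 °C, consistent with complete melting.

T_f ≈ 63.9 °C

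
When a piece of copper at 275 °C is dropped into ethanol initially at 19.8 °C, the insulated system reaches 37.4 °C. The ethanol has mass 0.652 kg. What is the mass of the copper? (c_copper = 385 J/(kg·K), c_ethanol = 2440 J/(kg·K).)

Energy conservation, ΣQ = 0:
m·385·(37.4 − 275) + 0.652·2440·(37.4 − 19.8) = 0
-91476 m = -27999
m = -27999/-91476 ≈ 0.3061 kg

m ≈ 0.306 kg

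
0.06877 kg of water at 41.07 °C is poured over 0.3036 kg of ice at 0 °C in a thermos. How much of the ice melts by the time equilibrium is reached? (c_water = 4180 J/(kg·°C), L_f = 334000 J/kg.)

Water can give up m c ΔT = 0.06877·4180·41.07 = 11806 J before reaching 0 °C.
To melt every bit of ice: 0.3036·334000 = 101402 J.
11806 J < 101402 J, so only part of the ice melts and the system sits at 0 °C.
m_melted·334000 = 11806  ⇒  m_melted ≈ 0.03535 kg.

m_melted ≈ 0.0353 kg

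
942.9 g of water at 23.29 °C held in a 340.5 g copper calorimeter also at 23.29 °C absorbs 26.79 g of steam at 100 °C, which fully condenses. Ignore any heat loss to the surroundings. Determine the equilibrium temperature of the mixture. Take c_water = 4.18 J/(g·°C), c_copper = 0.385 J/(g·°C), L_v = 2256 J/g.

T_f ≈ 39.8 °C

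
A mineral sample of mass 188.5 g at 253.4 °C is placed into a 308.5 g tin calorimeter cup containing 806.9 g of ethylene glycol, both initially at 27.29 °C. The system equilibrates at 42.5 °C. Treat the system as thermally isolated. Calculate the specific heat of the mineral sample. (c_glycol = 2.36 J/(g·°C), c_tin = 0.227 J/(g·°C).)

Energy conservation, ΣQ = 0:
188.5×c×(42.5 − 253.4) + 806.9×2.36×(42.5 − 27.29) + 308.5×0.227×(42.5 − 27.29) = 0
-39755 c = -30029
c = -30029/-39755 ≈ 0.7554 J/(g·°C)

c ≈ 0.755 J/(g·°C)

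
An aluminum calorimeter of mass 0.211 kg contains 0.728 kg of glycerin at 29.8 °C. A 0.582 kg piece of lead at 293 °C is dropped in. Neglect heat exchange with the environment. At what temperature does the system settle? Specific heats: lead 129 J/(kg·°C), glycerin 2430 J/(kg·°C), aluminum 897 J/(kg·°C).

T_f ≈ 39.5 °C

With ΣQ=0 the equilibrium temperature is the m·c-weighted mean:
T_f = (75.08×293 + 1769×29.8 + 189.27×29.8) / (75.08 + 1769 + 189.27)
    = 80355 / 2033.4 ≈ 39.52 °C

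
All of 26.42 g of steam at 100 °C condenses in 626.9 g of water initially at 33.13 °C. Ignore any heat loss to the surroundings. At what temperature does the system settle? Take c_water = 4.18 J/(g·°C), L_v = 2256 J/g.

T_f ≈ 57.7 °C

Let T be the final temperature. ΣQ_i = 0:
latent heat released on condensation: 26.42·2256 = 59604
  condensate cools 100→T: 26.42·4.18·(T − 100) = 110.44(T − 100)
  original water: 2620.4(T − 33.13)
2730.9 T = 59604 + 11044 + 86815 = 157462
T ≈ 57.66 °C, under the boiling point, so the assumption holds.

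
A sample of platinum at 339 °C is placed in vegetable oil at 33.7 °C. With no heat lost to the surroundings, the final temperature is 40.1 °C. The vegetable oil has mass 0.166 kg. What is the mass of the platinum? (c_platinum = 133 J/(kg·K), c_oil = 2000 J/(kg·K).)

Heat lost by the platinum = heat gained by the oil:
m×133×(339 − 40.1) = 0.166×2000×(40.1 − 33.7)
39754 m = 2124.8  ⇒  m ≈ 0.05345 kg

m ≈ 0.0534 kg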